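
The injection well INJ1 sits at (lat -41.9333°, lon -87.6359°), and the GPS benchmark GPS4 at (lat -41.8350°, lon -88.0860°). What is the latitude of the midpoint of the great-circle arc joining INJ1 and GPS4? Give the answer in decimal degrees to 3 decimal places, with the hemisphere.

Bx = cos φ₂ cos Δλ = 0.745046,  By = cos φ₂ sin Δλ = -0.005853
φₘ = atan2(sin φ₁ + sin φ₂, √((cos φ₁ + Bx)² + By²)) = -41.88437°
λₘ = λ₁ + atan2(By, cos φ₁ + Bx) = -87.86112°

41.884°S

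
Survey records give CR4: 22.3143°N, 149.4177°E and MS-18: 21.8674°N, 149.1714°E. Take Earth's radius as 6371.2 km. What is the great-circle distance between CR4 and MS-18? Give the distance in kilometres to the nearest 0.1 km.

Δφ = -0.4469°,  Δλ = -0.2463°
a = sin²(Δφ/2) + cos φ₁ cos φ₂ sin²(Δλ/2) = 0.000019
c = 2·arcsin(√a) = 0.008758 rad = 0.5018°
d = R·c = 6371.2 × 0.008758 = 55.8 km

55.8 km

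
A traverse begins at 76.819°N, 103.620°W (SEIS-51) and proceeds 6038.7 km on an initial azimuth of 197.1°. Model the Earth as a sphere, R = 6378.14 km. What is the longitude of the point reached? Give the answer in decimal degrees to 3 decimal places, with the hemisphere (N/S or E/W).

δ = d/R = 6038.7/6378.14 = 0.946781 rad
φ₂ = arcsin(sin φ₁ cos δ + cos φ₁ sin δ cos θ)
   = arcsin(0.97365·0.58430 + 0.22803·0.81154·-0.95579) = 23.08101°
λ₂ = λ₁ + atan2(sin θ sin δ cos φ₁, cos δ − sin φ₁ sin φ₂) = -118.65380°

118.654°W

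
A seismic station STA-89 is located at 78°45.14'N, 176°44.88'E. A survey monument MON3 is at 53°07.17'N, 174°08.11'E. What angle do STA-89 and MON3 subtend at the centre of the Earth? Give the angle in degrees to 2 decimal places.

STA-89: φ = +78.75233°, λ = +176.74800°
MON3: φ = +53.11950°, λ = +174.13517°
Δφ = -25.6328°,  Δλ = -2.6128°
a = sin²(Δφ/2) + cos φ₁ cos φ₂ sin²(Δλ/2) = 0.049268
c = 2·arcsin(√a) = 0.447659 rad = 25.6489°

25.65°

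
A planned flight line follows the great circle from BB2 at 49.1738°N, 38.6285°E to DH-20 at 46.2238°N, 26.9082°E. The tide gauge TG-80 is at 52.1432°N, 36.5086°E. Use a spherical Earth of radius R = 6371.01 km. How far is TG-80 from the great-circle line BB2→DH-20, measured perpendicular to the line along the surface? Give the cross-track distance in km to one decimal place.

359.3 km

δ₁₃ = central angle BB2→TG-80 = 0.056880 rad  (haversine)
θ₁₃ = bearing BB2→TG-80 = 336.465°,  θ₁₂ = bearing BB2→DH-20 = 253.905°
dₓₜ = R·arcsin(sin δ₁₃ · sin(θ₁₃ − θ₁₂)) = 6371.01·arcsin(0.05685·sin(82.559°)) = 359.330 km
|dₓₜ| = 359.330 km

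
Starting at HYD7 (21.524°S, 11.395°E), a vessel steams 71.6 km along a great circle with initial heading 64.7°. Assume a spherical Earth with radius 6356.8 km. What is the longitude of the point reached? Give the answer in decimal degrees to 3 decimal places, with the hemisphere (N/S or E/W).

12.021°E

δ = d/R = 71.6/6356.8 = 0.011264 rad
φ₂ = arcsin(sin φ₁ cos δ + cos φ₁ sin δ cos θ)
   = arcsin(-0.36689·0.99994 + 0.93026·0.01126·0.42736) = -21.24704°
λ₂ = λ₁ + atan2(sin θ sin δ cos φ₁, cos δ − sin φ₁ sin φ₂) = 12.02100°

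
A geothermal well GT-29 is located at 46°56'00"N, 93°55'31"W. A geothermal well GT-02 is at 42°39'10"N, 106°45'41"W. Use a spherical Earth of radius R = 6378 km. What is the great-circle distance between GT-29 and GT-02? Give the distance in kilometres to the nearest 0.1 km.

GT-29: φ = +46.93333°, λ = -93.92528°
GT-02: φ = +42.65278°, λ = -106.76139°
Δφ = -4.2806°,  Δλ = -12.8361°
a = sin²(Δφ/2) + cos φ₁ cos φ₂ sin²(Δλ/2) = 0.007670
c = 2·arcsin(√a) = 0.175382 rad = 10.0487°
d = R·c = 6378 × 0.175382 = 1118.6 km

1118.6 km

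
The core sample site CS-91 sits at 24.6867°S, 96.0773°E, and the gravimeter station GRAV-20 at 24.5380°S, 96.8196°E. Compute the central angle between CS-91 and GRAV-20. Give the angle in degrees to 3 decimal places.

Δφ = 0.1487°,  Δλ = 0.7423°
a = sin²(Δφ/2) + cos φ₁ cos φ₂ sin²(Δλ/2) = 0.000036
c = 2·arcsin(√a) = 0.012061 rad = 0.6910°

0.691°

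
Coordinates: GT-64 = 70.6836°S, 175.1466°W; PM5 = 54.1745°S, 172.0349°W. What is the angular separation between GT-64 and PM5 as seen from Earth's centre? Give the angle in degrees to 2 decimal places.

16.57°

Δφ = 16.5091°,  Δλ = 3.1117°
a = sin²(Δφ/2) + cos φ₁ cos φ₂ sin²(Δλ/2) = 0.020755
c = 2·arcsin(√a) = 0.289141 rad = 16.5666°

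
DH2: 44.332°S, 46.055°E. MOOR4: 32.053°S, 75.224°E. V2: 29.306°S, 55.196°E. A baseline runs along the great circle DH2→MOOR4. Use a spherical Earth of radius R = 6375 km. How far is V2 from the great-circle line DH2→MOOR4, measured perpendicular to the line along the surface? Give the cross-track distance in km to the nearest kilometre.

1250 km

δ₁₃ = central angle DH2→V2 = 0.291246 rad  (haversine)
θ₁₃ = bearing DH2→V2 = 28.845°,  θ₁₂ = bearing DH2→MOOR4 = 71.582°
dₓₜ = R·arcsin(sin δ₁₃ · sin(θ₁₃ − θ₁₂)) = 6375·arcsin(0.28715·sin(-42.736°)) = -1250.265 km
|dₓₜ| = 1250.265 km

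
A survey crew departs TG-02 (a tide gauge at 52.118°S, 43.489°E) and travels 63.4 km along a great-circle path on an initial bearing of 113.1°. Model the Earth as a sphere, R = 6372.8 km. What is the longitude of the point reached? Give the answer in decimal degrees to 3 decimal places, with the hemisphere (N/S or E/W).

44.347°E

δ = d/R = 63.4/6372.8 = 0.009949 rad
φ₂ = arcsin(sin φ₁ cos δ + cos φ₁ sin δ cos θ)
   = arcsin(-0.78928·0.99995 + 0.61404·0.00995·-0.39234) = -52.33853°
λ₂ = λ₁ + atan2(sin θ sin δ cos φ₁, cos δ − sin φ₁ sin φ₂) = 44.34714°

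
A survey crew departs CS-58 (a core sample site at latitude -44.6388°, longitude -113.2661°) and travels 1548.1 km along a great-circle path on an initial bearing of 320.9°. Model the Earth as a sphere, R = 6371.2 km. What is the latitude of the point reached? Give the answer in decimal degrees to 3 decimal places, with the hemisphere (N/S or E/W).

33.308°S

δ = d/R = 1548.1/6371.2 = 0.242984 rad
φ₂ = arcsin(sin φ₁ cos δ + cos φ₁ sin δ cos θ)
   = arcsin(-0.70264·0.97062 + 0.71155·0.24060·0.77605) = -33.30778°
λ₂ = λ₁ + atan2(sin θ sin δ cos φ₁, cos δ − sin φ₁ sin φ₂) = -123.72709°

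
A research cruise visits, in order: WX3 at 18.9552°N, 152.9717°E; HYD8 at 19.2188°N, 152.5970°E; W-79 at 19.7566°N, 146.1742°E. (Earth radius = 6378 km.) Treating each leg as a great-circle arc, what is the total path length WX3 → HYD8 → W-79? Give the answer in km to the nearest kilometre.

WX3→HYD8: c = 0.007705 rad, d = 49.14 km
HYD8→W-79: c = 0.106087 rad, d = 676.62 km
Total = 49.14 + 676.62 = 725.76 km

726 km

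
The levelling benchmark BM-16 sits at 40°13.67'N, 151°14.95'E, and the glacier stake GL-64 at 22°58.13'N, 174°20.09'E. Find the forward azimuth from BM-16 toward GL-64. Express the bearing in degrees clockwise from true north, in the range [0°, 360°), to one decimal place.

124.6°

BM-16: φ = +40.22783°, λ = +151.24917°
GL-64: φ = +22.96883°, λ = +174.33483°
Δλ = 23.0857°
y = sin Δλ · cos φ₂ = 0.361020
x = cos φ₁ sin φ₂ − sin φ₁ cos φ₂ cos Δλ = -0.249074
θ = atan2(y, x) = 124.6025° → 124.6025° (mod 360°)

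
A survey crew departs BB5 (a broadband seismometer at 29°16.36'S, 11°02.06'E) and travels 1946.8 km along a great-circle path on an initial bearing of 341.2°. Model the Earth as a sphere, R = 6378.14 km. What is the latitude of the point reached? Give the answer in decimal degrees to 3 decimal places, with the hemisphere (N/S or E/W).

12.604°S

BB5: φ = -29.27267°, λ = +11.03433°
δ = d/R = 1946.8/6378.14 = 0.305230 rad
φ₂ = arcsin(sin φ₁ cos δ + cos φ₁ sin δ cos θ)
   = arcsin(-0.48897·0.95378 + 0.87230·0.30051·0.94665) = -12.60407°
λ₂ = λ₁ + atan2(sin θ sin δ cos φ₁, cos δ − sin φ₁ sin φ₂) = 5.33913°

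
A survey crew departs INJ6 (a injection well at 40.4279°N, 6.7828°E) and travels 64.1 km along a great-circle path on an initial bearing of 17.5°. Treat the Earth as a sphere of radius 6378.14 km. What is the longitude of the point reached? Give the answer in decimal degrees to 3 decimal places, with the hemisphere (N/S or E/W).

δ = d/R = 64.1/6378.14 = 0.010050 rad
φ₂ = arcsin(sin φ₁ cos δ + cos φ₁ sin δ cos θ)
   = arcsin(0.64849·0.99995 + 0.76122·0.01005·0.95372) = 40.97684°
λ₂ = λ₁ + atan2(sin θ sin δ cos φ₁, cos δ − sin φ₁ sin φ₂) = 7.01215°

7.012°E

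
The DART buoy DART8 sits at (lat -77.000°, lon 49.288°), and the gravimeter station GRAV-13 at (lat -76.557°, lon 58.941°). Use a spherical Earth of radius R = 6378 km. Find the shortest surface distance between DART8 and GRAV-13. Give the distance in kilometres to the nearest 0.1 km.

Δφ = 0.4430°,  Δλ = 9.6530°
a = sin²(Δφ/2) + cos φ₁ cos φ₂ sin²(Δλ/2) = 0.000385
c = 2·arcsin(√a) = 0.039254 rad = 2.2491°
d = R·c = 6378 × 0.039254 = 250.4 km

250.4 km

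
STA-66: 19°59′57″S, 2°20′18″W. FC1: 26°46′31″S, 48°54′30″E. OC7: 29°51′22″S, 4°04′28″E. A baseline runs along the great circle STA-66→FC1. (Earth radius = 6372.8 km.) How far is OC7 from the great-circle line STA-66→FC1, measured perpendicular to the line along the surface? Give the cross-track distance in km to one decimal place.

STA-66: φ = -19.99917°, λ = -2.33833°
FC1: φ = -26.77528°, λ = +48.90833°
OC7: φ = -29.85611°, λ = +4.07444°
δ₁₃ = central angle STA-66→OC7 = 0.199635 rad  (haversine)
θ₁₃ = bearing STA-66→OC7 = 150.761°,  θ₁₂ = bearing STA-66→FC1 = 108.444°
dₓₜ = R·arcsin(sin δ₁₃ · sin(θ₁₃ − θ₁₂)) = 6372.8·arcsin(0.19831·sin(42.317°)) = 853.383 km
|dₓₜ| = 853.383 km

853.4 km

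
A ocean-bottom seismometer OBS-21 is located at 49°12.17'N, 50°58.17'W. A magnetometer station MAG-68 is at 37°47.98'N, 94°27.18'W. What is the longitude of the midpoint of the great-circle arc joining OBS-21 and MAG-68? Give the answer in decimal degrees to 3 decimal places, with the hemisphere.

74.875°W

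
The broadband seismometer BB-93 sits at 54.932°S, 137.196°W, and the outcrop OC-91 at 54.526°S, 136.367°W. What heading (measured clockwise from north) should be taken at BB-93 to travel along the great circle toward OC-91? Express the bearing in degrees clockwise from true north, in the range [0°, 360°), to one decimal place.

Δλ = 0.8290°
y = sin Δλ · cos φ₂ = 0.008396
x = cos φ₁ sin φ₂ − sin φ₁ cos φ₂ cos Δλ = 0.007036
θ = atan2(y, x) = 50.0368° → 50.0368° (mod 360°)

50.0°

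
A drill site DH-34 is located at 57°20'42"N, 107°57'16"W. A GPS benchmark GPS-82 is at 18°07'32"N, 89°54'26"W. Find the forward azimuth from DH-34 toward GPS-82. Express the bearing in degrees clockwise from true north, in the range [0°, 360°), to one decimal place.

DH-34: φ = +57.34500°, λ = -107.95444°
GPS-82: φ = +18.12556°, λ = -89.90722°
Δλ = 18.0472°
y = sin Δλ · cos φ₂ = 0.294428
x = cos φ₁ sin φ₂ − sin φ₁ cos φ₂ cos Δλ = -0.592926
θ = atan2(y, x) = 153.5925° → 153.5925° (mod 360°)

153.6°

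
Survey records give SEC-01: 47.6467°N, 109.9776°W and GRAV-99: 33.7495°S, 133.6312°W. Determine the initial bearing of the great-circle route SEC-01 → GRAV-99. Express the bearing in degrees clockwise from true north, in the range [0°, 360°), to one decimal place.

Δλ = -23.6536°
y = sin Δλ · cos φ₂ = -0.333593
x = cos φ₁ sin φ₂ − sin φ₁ cos φ₂ cos Δλ = -0.937124
θ = atan2(y, x) = -160.4055° → 199.5945° (mod 360°)

199.6°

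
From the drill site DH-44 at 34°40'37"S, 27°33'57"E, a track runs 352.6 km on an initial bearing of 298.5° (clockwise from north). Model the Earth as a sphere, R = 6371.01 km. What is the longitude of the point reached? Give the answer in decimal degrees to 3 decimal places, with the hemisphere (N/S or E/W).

24.238°E

DH-44: φ = -34.67694°, λ = +27.56583°
δ = d/R = 352.6/6371.01 = 0.055344 rad
φ₂ = arcsin(sin φ₁ cos δ + cos φ₁ sin δ cos θ)
   = arcsin(-0.56895·0.99847 + 0.82237·0.05532·0.47716) = -33.11842°
λ₂ = λ₁ + atan2(sin θ sin δ cos φ₁, cos δ − sin φ₁ sin φ₂) = 24.23839°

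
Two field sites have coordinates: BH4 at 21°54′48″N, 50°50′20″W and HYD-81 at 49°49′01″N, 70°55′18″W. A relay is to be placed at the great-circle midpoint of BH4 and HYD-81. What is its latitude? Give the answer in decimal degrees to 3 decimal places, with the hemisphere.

BH4: φ = +21.91333°, λ = -50.83889°
HYD-81: φ = +49.81694°, λ = -70.92167°
Bx = cos φ₂ cos Δλ = 0.606000,  By = cos φ₂ sin Δλ = -0.221558
φₘ = atan2(sin φ₁ + sin φ₂, √((cos φ₁ + Bx)² + By²)) = 36.27226°
λₘ = λ₁ + atan2(By, cos φ₁ + Bx) = -59.05870°

36.272°N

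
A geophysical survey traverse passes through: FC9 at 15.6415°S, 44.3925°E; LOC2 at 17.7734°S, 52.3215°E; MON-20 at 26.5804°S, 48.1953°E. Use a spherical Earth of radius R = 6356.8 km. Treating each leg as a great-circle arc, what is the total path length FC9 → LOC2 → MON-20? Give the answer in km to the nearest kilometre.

1940 km

FC9→LOC2: c = 0.137651 rad, d = 875.02 km
LOC2→MON-20: c = 0.167514 rad, d = 1064.85 km
Total = 875.02 + 1064.85 = 1939.87 km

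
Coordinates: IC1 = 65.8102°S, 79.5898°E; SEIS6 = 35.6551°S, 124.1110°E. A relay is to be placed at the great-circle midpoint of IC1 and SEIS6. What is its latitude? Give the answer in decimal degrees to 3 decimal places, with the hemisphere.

Bx = cos φ₂ cos Δλ = 0.579334,  By = cos φ₂ sin Δλ = 0.569732
φₘ = atan2(sin φ₁ + sin φ₂, √((cos φ₁ + Bx)² + By²)) = -52.63971°
λₘ = λ₁ + atan2(By, cos φ₁ + Bx) = 109.53231°

52.640°S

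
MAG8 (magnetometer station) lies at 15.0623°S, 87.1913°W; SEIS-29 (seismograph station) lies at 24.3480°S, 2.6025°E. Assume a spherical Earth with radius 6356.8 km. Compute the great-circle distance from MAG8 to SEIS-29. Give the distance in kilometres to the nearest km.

9283 km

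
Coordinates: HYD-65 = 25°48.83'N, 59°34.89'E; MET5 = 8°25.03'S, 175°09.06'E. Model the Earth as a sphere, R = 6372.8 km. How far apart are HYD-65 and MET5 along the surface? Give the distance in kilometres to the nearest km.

HYD-65: φ = +25.81383°, λ = +59.58150°
MET5: φ = -8.41717°, λ = +175.15100°
Δφ = -34.2310°,  Δλ = 115.5695°
a = sin²(Δφ/2) + cos φ₁ cos φ₂ sin²(Δλ/2) = 0.724046
c = 2·arcsin(√a) = 2.035427 rad = 116.6214°
d = R·c = 6372.8 × 2.035427 = 12971.4 km

12971 km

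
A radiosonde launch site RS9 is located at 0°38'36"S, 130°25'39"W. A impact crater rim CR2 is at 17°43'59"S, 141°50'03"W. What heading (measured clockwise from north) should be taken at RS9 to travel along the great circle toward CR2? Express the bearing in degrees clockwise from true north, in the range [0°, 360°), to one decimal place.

212.6°

RS9: φ = -0.64333°, λ = -130.42750°
CR2: φ = -17.73306°, λ = -141.83417°
Δλ = -11.4067°
y = sin Δλ · cos φ₂ = -0.188374
x = cos φ₁ sin φ₂ − sin φ₁ cos φ₂ cos Δλ = -0.294080
θ = atan2(y, x) = -147.3582° → 212.6418° (mod 360°)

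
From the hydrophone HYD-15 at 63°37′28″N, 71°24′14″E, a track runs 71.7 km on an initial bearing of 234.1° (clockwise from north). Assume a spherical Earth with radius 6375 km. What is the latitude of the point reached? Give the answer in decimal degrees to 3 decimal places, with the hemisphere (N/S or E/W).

HYD-15: φ = +63.62444°, λ = +71.40389°
δ = d/R = 71.7/6375 = 0.011247 rad
φ₂ = arcsin(sin φ₁ cos δ + cos φ₁ sin δ cos θ)
   = arcsin(0.89590·0.99994 + 0.44425·0.01125·-0.58637) = 63.24185°
λ₂ = λ₁ + atan2(sin θ sin δ cos φ₁, cos δ − sin φ₁ sin φ₂) = 70.24442°

63.242°N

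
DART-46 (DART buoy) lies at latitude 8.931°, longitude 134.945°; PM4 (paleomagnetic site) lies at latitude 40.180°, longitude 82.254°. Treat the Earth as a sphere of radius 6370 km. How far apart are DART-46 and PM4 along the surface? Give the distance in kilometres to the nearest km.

6238 km

Δφ = 31.2490°,  Δλ = -52.6910°
a = sin²(Δφ/2) + cos φ₁ cos φ₂ sin²(Δλ/2) = 0.221184
c = 2·arcsin(√a) = 0.979266 rad = 56.1078°
d = R·c = 6370 × 0.979266 = 6237.9 km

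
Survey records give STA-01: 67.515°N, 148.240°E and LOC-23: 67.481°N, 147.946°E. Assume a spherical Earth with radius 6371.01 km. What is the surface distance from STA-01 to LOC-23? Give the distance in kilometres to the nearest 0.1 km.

13.1 km

Δφ = -0.0340°,  Δλ = -0.2940°
a = sin²(Δφ/2) + cos φ₁ cos φ₂ sin²(Δλ/2) = 0.000001
c = 2·arcsin(√a) = 0.002052 rad = 0.1175°
d = R·c = 6371.01 × 0.002052 = 13.1 km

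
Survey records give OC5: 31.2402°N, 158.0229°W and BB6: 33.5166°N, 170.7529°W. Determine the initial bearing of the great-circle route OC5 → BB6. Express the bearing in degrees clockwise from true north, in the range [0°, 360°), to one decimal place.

285.3°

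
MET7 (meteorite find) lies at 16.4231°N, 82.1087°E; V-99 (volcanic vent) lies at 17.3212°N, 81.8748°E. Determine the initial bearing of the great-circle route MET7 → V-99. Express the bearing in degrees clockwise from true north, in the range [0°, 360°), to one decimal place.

Δλ = -0.2339°
y = sin Δλ · cos φ₂ = -0.003897
x = cos φ₁ sin φ₂ − sin φ₁ cos φ₂ cos Δλ = 0.015676
θ = atan2(y, x) = -13.9608° → 346.0392° (mod 360°)

346.0°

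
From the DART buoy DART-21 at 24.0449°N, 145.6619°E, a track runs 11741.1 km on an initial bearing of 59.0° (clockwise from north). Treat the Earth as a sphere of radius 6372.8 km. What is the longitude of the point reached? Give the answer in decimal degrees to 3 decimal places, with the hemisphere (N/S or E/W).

95.903°W

δ = d/R = 11741.1/6372.8 = 1.842377 rad
φ₂ = arcsin(sin φ₁ cos δ + cos φ₁ sin δ cos θ)
   = arcsin(0.40745·-0.26825 + 0.91323·0.96335·0.51504) = 20.10895°
λ₂ = λ₁ + atan2(sin θ sin δ cos φ₁, cos δ − sin φ₁ sin φ₂) = -95.90281°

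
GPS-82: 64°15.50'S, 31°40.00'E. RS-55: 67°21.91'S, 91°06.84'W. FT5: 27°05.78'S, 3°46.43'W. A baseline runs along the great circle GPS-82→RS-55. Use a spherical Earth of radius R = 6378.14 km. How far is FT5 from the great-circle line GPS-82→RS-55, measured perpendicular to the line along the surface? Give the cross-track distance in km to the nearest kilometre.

4698 km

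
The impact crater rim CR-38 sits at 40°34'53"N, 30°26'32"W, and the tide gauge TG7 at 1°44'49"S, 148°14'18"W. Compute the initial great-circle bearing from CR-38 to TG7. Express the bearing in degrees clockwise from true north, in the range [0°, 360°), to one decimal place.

CR-38: φ = +40.58139°, λ = -30.44222°
TG7: φ = -1.74694°, λ = -148.23833°
Δλ = -117.7961°
y = sin Δλ · cos φ₂ = -0.884201
x = cos φ₁ sin φ₂ − sin φ₁ cos φ₂ cos Δλ = 0.280064
θ = atan2(y, x) = -72.4248° → 287.5752° (mod 360°)

287.6°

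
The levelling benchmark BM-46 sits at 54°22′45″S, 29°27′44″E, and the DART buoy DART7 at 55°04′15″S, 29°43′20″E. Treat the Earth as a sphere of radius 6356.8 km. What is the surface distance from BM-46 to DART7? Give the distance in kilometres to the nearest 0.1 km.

BM-46: φ = -54.37917°, λ = +29.46222°
DART7: φ = -55.07083°, λ = +29.72222°
Δφ = -0.6917°,  Δλ = 0.2600°
a = sin²(Δφ/2) + cos φ₁ cos φ₂ sin²(Δλ/2) = 0.000038
c = 2·arcsin(√a) = 0.012353 rad = 0.7078°
d = R·c = 6356.8 × 0.012353 = 78.5 km

78.5 km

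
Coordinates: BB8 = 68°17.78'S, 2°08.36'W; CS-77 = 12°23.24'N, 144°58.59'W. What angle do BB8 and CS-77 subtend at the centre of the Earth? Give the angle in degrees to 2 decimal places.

119.15°

BB8: φ = -68.29633°, λ = -2.13933°
CS-77: φ = +12.38733°, λ = -144.97650°
Δφ = 80.6837°,  Δλ = -142.8372°
a = sin²(Δφ/2) + cos φ₁ cos φ₂ sin²(Δλ/2) = 0.743579
c = 2·arcsin(√a) = 2.079629 rad = 119.1539°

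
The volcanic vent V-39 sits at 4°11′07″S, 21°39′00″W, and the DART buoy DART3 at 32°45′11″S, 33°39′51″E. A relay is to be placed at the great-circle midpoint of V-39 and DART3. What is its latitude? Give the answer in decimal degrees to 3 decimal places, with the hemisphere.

V-39: φ = -4.18528°, λ = -21.65000°
DART3: φ = -32.75306°, λ = +33.66417°
Bx = cos φ₂ cos Δλ = 0.478599,  By = cos φ₂ sin Δλ = 0.691550
φₘ = atan2(sin φ₁ + sin φ₂, √((cos φ₁ + Bx)² + By²)) = -20.64179°
λₘ = λ₁ + atan2(By, cos φ₁ + Bx) = 3.45550°

20.642°S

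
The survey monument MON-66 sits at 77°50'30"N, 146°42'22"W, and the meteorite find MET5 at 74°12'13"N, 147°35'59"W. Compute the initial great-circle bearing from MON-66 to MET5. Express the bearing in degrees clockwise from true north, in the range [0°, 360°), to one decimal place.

MON-66: φ = +77.84167°, λ = -146.70611°
MET5: φ = +74.20361°, λ = -147.59972°
Δλ = -0.8936°
y = sin Δλ · cos φ₂ = -0.004245
x = cos φ₁ sin φ₂ − sin φ₁ cos φ₂ cos Δλ = -0.063421
θ = atan2(y, x) = -176.1703° → 183.8297° (mod 360°)

183.8°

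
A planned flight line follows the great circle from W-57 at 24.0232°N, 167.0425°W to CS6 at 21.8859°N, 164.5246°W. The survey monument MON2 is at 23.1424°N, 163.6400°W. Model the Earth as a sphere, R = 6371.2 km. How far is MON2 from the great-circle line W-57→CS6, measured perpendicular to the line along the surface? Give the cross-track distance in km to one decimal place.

164.0 km

δ₁₃ = central angle W-57→MON2 = 0.056553 rad  (haversine)
θ₁₃ = bearing W-57→MON2 = 105.087°,  θ₁₂ = bearing W-57→CS6 = 132.174°
dₓₜ = R·arcsin(sin δ₁₃ · sin(θ₁₃ − θ₁₂)) = 6371.2·arcsin(0.05652·sin(-27.086°)) = -163.990 km
|dₓₜ| = 163.990 km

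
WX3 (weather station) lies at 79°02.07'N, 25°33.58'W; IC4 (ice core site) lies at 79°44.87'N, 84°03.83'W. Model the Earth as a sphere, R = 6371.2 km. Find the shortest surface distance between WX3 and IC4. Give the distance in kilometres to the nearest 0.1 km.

WX3: φ = +79.03450°, λ = -25.55967°
IC4: φ = +79.74783°, λ = -84.06383°
Δφ = 0.7133°,  Δλ = -58.5042°
a = sin²(Δφ/2) + cos φ₁ cos φ₂ sin²(Δλ/2) = 0.008123
c = 2·arcsin(√a) = 0.180497 rad = 10.3417°
d = R·c = 6371.2 × 0.180497 = 1150.0 km

1150.0 km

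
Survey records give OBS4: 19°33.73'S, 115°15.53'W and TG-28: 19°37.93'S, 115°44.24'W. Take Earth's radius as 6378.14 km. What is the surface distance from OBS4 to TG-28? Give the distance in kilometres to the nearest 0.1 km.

OBS4: φ = -19.56217°, λ = -115.25883°
TG-28: φ = -19.63217°, λ = -115.73733°
Δφ = -0.0700°,  Δλ = -0.4785°
a = sin²(Δφ/2) + cos φ₁ cos φ₂ sin²(Δλ/2) = 0.000016
c = 2·arcsin(√a) = 0.007962 rad = 0.4562°
d = R·c = 6378.14 × 0.007962 = 50.8 km

50.8 km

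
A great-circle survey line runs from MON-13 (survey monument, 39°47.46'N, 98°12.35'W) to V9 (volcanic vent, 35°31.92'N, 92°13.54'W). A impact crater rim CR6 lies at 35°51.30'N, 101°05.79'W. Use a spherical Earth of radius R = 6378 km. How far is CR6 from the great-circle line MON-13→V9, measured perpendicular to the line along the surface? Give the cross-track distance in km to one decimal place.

MON-13: φ = +39.79100°, λ = -98.20583°
V9: φ = +35.53200°, λ = -92.22567°
CR6: φ = +35.85500°, λ = -101.09650°
δ₁₃ = central angle MON-13→CR6 = 0.079407 rad  (haversine)
θ₁₃ = bearing MON-13→CR6 = 211.016°,  θ₁₂ = bearing MON-13→V9 = 130.114°
dₓₜ = R·arcsin(sin δ₁₃ · sin(θ₁₃ − θ₁₂)) = 6378·arcsin(0.07932·sin(80.902°)) = 500.073 km
|dₓₜ| = 500.073 km

500.1 km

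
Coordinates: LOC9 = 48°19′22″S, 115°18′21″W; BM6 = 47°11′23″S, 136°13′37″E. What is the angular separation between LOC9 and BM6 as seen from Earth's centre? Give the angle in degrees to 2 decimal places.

LOC9: φ = -48.32278°, λ = -115.30583°
BM6: φ = -47.18972°, λ = +136.22694°
Δφ = 1.1331°,  Δλ = -108.4672°
a = sin²(Δφ/2) + cos φ₁ cos φ₂ sin²(Δλ/2) = 0.297601
c = 2·arcsin(√a) = 1.154038 rad = 66.1215°

66.12°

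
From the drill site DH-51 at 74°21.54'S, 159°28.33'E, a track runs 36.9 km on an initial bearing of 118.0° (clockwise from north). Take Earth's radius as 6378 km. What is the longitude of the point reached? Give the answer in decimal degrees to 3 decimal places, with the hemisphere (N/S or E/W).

DH-51: φ = -74.35900°, λ = +159.47217°
δ = d/R = 36.9/6378 = 0.005786 rad
φ₂ = arcsin(sin φ₁ cos δ + cos φ₁ sin δ cos θ)
   = arcsin(-0.96297·0.99998 + 0.26961·0.00579·-0.46947) = -74.51193°
λ₂ = λ₁ + atan2(sin θ sin δ cos φ₁, cos δ − sin φ₁ sin φ₂) = 160.56827°

160.568°E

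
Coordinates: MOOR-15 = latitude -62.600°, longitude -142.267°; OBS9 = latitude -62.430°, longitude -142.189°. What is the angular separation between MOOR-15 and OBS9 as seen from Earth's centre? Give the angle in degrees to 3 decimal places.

0.174°

Δφ = 0.1700°,  Δλ = 0.0780°
a = sin²(Δφ/2) + cos φ₁ cos φ₂ sin²(Δλ/2) = 0.000002
c = 2·arcsin(√a) = 0.003033 rad = 0.1738°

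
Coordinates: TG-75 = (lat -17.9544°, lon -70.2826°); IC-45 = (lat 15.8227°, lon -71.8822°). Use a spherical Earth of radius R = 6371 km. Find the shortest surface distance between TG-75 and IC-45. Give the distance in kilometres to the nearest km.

3760 km

Δφ = 33.7771°,  Δλ = -1.5996°
a = sin²(Δφ/2) + cos φ₁ cos φ₂ sin²(Δλ/2) = 0.084575
c = 2·arcsin(√a) = 0.590163 rad = 33.8138°
d = R·c = 6371 × 0.590163 = 3759.9 km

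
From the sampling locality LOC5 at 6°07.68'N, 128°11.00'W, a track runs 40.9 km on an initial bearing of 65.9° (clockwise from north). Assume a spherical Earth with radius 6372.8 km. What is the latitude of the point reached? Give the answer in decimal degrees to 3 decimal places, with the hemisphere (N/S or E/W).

6.278°N

LOC5: φ = +6.12800°, λ = -128.18333°
δ = d/R = 40.9/6372.8 = 0.006418 rad
φ₂ = arcsin(sin φ₁ cos δ + cos φ₁ sin δ cos θ)
   = arcsin(0.10675·0.99998 + 0.99429·0.00642·0.40833) = 6.27804°
λ₂ = λ₁ + atan2(sin θ sin δ cos φ₁, cos δ − sin φ₁ sin φ₂) = -127.84564°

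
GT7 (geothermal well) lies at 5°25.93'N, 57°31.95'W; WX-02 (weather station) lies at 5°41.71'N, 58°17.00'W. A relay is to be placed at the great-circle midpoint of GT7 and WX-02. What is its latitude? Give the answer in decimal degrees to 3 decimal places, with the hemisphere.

5.564°N

GT7: φ = +5.43217°, λ = -57.53250°
WX-02: φ = +5.69517°, λ = -58.28333°
Bx = cos φ₂ cos Δλ = 0.994979,  By = cos φ₂ sin Δλ = -0.013039
φₘ = atan2(sin φ₁ + sin φ₂, √((cos φ₁ + Bx)² + By²)) = 5.56379°
λₘ = λ₁ + atan2(By, cos φ₁ + Bx) = -57.90783°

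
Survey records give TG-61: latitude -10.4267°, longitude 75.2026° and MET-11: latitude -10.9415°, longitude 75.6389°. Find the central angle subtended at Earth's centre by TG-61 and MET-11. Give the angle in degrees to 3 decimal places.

Δφ = -0.5148°,  Δλ = 0.4363°
a = sin²(Δφ/2) + cos φ₁ cos φ₂ sin²(Δλ/2) = 0.000034
c = 2·arcsin(√a) = 0.011693 rad = 0.6699°

0.670°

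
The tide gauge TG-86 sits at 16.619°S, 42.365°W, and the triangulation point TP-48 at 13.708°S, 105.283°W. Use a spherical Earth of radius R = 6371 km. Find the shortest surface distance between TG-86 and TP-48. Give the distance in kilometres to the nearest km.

6733 km

Δφ = 2.9110°,  Δλ = -62.9180°
a = sin²(Δφ/2) + cos φ₁ cos φ₂ sin²(Δλ/2) = 0.254201
c = 2·arcsin(√a) = 1.056873 rad = 60.5544°
d = R·c = 6371 × 1.056873 = 6733.3 km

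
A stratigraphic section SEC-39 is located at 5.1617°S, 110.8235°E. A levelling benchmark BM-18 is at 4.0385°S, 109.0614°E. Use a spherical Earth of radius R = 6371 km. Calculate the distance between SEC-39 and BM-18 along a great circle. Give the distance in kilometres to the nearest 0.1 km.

231.8 km

Δφ = 1.1232°,  Δλ = -1.7621°
a = sin²(Δφ/2) + cos φ₁ cos φ₂ sin²(Δλ/2) = 0.000331
c = 2·arcsin(√a) = 0.036387 rad = 2.0848°
d = R·c = 6371 × 0.036387 = 231.8 km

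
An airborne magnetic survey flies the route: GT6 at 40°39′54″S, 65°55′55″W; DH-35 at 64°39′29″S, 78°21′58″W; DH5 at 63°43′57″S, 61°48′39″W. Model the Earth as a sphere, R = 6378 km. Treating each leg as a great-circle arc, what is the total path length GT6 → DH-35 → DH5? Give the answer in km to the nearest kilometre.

GT6: φ = -40.66500°, λ = -65.93194°
DH-35: φ = -64.65806°, λ = -78.36611°
DH5: φ = -63.73250°, λ = -61.81083°
GT6→DH-35: c = 0.437109 rad, d = 2787.88 km
DH-35→DH5: c = 0.126441 rad, d = 806.44 km
Total = 2787.88 + 806.44 = 3594.32 km

3594 km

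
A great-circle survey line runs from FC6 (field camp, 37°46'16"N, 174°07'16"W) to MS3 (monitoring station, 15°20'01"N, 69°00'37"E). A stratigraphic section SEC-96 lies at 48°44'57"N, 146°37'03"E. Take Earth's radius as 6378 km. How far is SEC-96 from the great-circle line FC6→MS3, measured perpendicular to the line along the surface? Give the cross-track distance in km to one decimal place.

283.1 km

FC6: φ = +37.77111°, λ = -174.12111°
MS3: φ = +15.33361°, λ = +69.01028°
SEC-96: φ = +48.74917°, λ = +146.61750°
δ₁₃ = central angle FC6→SEC-96 = 0.527539 rad  (haversine)
θ₁₃ = bearing FC6→SEC-96 = 304.013°,  θ₁₂ = bearing FC6→MS3 = 298.956°
dₓₜ = R·arcsin(sin δ₁₃ · sin(θ₁₃ − θ₁₂)) = 6378·arcsin(0.50341·sin(5.058°)) = 283.137 km
|dₓₜ| = 283.137 km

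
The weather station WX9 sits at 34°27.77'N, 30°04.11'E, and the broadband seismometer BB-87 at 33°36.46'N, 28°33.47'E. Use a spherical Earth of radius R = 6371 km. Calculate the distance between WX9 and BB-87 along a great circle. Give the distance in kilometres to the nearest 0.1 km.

168.6 km

WX9: φ = +34.46283°, λ = +30.06850°
BB-87: φ = +33.60767°, λ = +28.55783°
Δφ = -0.8552°,  Δλ = -1.5107°
a = sin²(Δφ/2) + cos φ₁ cos φ₂ sin²(Δλ/2) = 0.000175
c = 2·arcsin(√a) = 0.026460 rad = 1.5161°
d = R·c = 6371 × 0.026460 = 168.6 km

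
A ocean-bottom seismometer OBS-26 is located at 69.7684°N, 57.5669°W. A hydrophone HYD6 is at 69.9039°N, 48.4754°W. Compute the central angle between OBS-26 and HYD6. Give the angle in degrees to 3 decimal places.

Δφ = 0.1355°,  Δλ = 9.0915°
a = sin²(Δφ/2) + cos φ₁ cos φ₂ sin²(Δλ/2) = 0.000748
c = 2·arcsin(√a) = 0.054697 rad = 3.1339°

3.134°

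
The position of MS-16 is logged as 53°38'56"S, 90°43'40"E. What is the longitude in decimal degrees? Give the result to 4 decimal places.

90.7278°E

90° + 43′/60 + 40″/3600 = 90 + 0.71667 + 0.01111 = 90.7278°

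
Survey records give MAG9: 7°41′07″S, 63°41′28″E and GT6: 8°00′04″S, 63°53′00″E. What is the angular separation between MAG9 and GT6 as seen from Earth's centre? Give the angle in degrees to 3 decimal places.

0.369°

MAG9: φ = -7.68528°, λ = +63.69111°
GT6: φ = -8.00111°, λ = +63.88333°
Δφ = -0.3158°,  Δλ = 0.1922°
a = sin²(Δφ/2) + cos φ₁ cos φ₂ sin²(Δλ/2) = 0.000010
c = 2·arcsin(√a) = 0.006437 rad = 0.3688°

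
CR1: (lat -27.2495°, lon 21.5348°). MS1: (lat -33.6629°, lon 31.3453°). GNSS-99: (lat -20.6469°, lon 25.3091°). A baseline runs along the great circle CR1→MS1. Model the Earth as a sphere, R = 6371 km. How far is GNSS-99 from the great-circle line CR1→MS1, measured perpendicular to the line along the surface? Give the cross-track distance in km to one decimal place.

812.3 km

δ₁₃ = central angle CR1→GNSS-99 = 0.129990 rad  (haversine)
θ₁₃ = bearing CR1→GNSS-99 = 28.373°,  θ₁₂ = bearing CR1→MS1 = 129.589°
dₓₜ = R·arcsin(sin δ₁₃ · sin(θ₁₃ − θ₁₂)) = 6371·arcsin(0.12962·sin(-101.216°)) = -812.263 km
|dₓₜ| = 812.263 km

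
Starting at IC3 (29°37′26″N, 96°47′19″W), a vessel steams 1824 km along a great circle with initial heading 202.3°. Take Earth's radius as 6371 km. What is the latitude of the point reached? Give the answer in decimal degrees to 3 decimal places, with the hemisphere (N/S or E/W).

14.303°N

IC3: φ = +29.62389°, λ = -96.78861°
δ = d/R = 1824/6371 = 0.286297 rad
φ₂ = arcsin(sin φ₁ cos δ + cos φ₁ sin δ cos θ)
   = arcsin(0.49430·0.95930 + 0.86929·0.28240·-0.92521) = 14.30333°
λ₂ = λ₁ + atan2(sin θ sin δ cos φ₁, cos δ − sin φ₁ sin φ₂) = -103.13778°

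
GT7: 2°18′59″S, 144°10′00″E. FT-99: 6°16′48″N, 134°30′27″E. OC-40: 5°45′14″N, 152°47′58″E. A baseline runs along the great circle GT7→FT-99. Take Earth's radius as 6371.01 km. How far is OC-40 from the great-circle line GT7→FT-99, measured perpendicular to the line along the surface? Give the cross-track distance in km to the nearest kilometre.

1308 km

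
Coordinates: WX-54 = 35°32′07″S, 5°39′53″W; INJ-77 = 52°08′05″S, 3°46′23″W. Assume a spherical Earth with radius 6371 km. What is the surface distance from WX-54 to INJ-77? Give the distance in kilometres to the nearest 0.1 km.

1851.8 km

WX-54: φ = -35.53528°, λ = -5.66472°
INJ-77: φ = -52.13472°, λ = -3.77306°
Δφ = -16.5994°,  Δλ = 1.8917°
a = sin²(Δφ/2) + cos φ₁ cos φ₂ sin²(Δλ/2) = 0.020973
c = 2·arcsin(√a) = 0.290666 rad = 16.6540°
d = R·c = 6371 × 0.290666 = 1851.8 km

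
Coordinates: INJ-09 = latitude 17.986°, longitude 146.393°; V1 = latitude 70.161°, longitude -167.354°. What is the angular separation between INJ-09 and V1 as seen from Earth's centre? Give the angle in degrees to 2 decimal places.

59.09°

Δφ = 52.1750°,  Δλ = 46.2530°
a = sin²(Δφ/2) + cos φ₁ cos φ₂ sin²(Δλ/2) = 0.243169
c = 2·arcsin(√a) = 1.031349 rad = 59.0919°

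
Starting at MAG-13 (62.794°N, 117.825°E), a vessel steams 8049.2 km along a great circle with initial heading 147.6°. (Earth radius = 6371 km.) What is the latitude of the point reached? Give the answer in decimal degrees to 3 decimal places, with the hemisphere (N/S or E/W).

5.672°S

δ = d/R = 8049.2/6371 = 1.263412 rad
φ₂ = arcsin(sin φ₁ cos δ + cos φ₁ sin δ cos θ)
   = arcsin(0.88937·0.30257 + 0.45719·0.95313·-0.84433) = -5.67197°
λ₂ = λ₁ + atan2(sin θ sin δ cos φ₁, cos δ − sin φ₁ sin φ₂) = 148.70385°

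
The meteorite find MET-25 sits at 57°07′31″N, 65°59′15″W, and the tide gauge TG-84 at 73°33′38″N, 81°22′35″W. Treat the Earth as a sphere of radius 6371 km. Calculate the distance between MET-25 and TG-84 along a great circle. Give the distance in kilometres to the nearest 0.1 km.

MET-25: φ = +57.12528°, λ = -65.98750°
TG-84: φ = +73.56056°, λ = -81.37639°
Δφ = 16.4353°,  Δλ = -15.3889°
a = sin²(Δφ/2) + cos φ₁ cos φ₂ sin²(Δλ/2) = 0.023184
c = 2·arcsin(√a) = 0.305714 rad = 17.5161°
d = R·c = 6371 × 0.305714 = 1947.7 km

1947.7 km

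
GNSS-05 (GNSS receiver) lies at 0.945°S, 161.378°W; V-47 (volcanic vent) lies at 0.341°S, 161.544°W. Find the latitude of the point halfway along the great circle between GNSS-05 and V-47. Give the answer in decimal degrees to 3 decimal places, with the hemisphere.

0.643°S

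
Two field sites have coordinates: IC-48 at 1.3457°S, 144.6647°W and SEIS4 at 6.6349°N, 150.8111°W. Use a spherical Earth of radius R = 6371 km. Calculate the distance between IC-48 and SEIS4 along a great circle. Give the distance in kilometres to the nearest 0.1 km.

1119.3 km

Δφ = 7.9806°,  Δλ = -6.1464°
a = sin²(Δφ/2) + cos φ₁ cos φ₂ sin²(Δλ/2) = 0.007697
c = 2·arcsin(√a) = 0.175687 rad = 10.0661°
d = R·c = 6371 × 0.175687 = 1119.3 km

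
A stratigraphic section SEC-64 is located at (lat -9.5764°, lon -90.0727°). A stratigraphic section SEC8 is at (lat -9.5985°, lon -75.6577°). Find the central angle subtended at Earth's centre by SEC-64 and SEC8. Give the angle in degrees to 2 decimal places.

Δφ = -0.0221°,  Δλ = 14.4150°
a = sin²(Δφ/2) + cos φ₁ cos φ₂ sin²(Δλ/2) = 0.015304
c = 2·arcsin(√a) = 0.248057 rad = 14.2126°

14.21°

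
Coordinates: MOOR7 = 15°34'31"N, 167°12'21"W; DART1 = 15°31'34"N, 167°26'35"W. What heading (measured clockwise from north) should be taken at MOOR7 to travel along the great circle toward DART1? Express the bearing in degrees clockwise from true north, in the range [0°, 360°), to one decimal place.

257.9°

MOOR7: φ = +15.57528°, λ = -167.20583°
DART1: φ = +15.52611°, λ = -167.44306°
Δλ = -0.2372°
y = sin Δλ · cos φ₂ = -0.003989
x = cos φ₁ sin φ₂ − sin φ₁ cos φ₂ cos Δλ = -0.000856
θ = atan2(y, x) = -102.1095° → 257.8905° (mod 360°)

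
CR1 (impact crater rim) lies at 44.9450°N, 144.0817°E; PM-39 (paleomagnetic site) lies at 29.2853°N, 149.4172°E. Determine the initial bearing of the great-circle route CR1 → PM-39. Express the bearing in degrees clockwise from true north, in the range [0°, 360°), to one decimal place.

163.1°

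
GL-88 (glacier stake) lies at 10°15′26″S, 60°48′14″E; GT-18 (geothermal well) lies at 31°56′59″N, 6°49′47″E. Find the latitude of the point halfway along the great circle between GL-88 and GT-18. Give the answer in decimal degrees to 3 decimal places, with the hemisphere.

12.126°N

GL-88: φ = -10.25722°, λ = +60.80389°
GT-18: φ = +31.94972°, λ = +6.82972°
Bx = cos φ₂ cos Δλ = 0.499053,  By = cos φ₂ sin Δλ = -0.686236
φₘ = atan2(sin φ₁ + sin φ₂, √((cos φ₁ + Bx)² + By²)) = 12.12606°
λₘ = λ₁ + atan2(By, cos φ₁ + Bx) = 35.97329°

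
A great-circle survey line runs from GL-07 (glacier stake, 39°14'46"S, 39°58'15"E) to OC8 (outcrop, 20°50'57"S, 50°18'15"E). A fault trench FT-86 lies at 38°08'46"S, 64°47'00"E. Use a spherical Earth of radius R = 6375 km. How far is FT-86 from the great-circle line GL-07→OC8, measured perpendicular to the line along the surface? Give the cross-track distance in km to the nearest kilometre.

GL-07: φ = -39.24611°, λ = +39.97083°
OC8: φ = -20.84917°, λ = +50.30417°
FT-86: φ = -38.14611°, λ = +64.78333°
δ₁₃ = central angle GL-07→FT-86 = 0.337479 rad  (haversine)
θ₁₃ = bearing GL-07→FT-86 = 94.631°,  θ₁₂ = bearing GL-07→OC8 = 28.714°
dₓₜ = R·arcsin(sin δ₁₃ · sin(θ₁₃ − θ₁₂)) = 6375·arcsin(0.33111·sin(65.917°)) = 1957.720 km
|dₓₜ| = 1957.720 km

1958 km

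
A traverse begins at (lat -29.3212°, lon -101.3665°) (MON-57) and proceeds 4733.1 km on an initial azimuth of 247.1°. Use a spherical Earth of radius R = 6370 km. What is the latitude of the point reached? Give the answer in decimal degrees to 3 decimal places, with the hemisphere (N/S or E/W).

δ = d/R = 4733.1/6370 = 0.743030 rad
φ₂ = arcsin(sin φ₁ cos δ + cos φ₁ sin δ cos θ)
   = arcsin(-0.48971·0.73642 + 0.87189·0.67652·-0.38912) = -36.16802°
λ₂ = λ₁ + atan2(sin θ sin δ cos φ₁, cos δ − sin φ₁ sin φ₂) = -151.89750°

36.168°S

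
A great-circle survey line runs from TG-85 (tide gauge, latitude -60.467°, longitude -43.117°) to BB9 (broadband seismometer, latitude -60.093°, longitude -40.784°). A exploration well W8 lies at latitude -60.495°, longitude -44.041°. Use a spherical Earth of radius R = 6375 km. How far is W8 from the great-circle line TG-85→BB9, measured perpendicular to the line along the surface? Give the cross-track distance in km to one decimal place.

11.4 km

δ₁₃ = central angle TG-85→W8 = 0.007961 rad  (haversine)
θ₁₃ = bearing TG-85→W8 = 266.079°,  θ₁₂ = bearing TG-85→BB9 = 73.096°
dₓₜ = R·arcsin(sin δ₁₃ · sin(θ₁₃ − θ₁₂)) = 6375·arcsin(0.00796·sin(192.982°)) = -11.401 km
|dₓₜ| = 11.401 km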